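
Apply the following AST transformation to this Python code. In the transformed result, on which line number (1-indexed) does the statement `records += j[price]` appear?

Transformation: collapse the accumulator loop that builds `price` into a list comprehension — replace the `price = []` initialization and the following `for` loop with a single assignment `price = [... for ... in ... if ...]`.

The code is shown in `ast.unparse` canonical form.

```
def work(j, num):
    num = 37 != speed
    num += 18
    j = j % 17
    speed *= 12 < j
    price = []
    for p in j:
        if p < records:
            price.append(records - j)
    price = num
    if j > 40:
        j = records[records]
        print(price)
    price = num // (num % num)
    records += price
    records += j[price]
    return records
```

13

Transformed code:
def work(j, num):
    num = 37 != speed
    num += 18
    j = j % 17
    speed *= 12 < j
    price = [records - j for p in j if p < records]
    price = num
    if j > 40:
        j = records[records]
        print(price)
    price = num // (num % num)
    records += price
    records += j[price]
    return records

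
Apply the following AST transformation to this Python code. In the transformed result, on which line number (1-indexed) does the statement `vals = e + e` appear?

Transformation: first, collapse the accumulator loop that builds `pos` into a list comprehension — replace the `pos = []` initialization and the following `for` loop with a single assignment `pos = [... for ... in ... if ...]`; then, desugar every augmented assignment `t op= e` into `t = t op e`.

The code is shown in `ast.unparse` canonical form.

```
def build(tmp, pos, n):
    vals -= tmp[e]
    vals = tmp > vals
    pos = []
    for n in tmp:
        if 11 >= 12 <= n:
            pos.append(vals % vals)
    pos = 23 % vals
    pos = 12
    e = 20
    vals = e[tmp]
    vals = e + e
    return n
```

Transformed code:
def build(tmp, pos, n):
    vals = vals - tmp[e]
    vals = tmp > vals
    pos = [vals % vals for n in tmp if 11 >= 12 <= n]
    pos = 23 % vals
    pos = 12
    e = 20
    vals = e[tmp]
    vals = e + e
    return n

9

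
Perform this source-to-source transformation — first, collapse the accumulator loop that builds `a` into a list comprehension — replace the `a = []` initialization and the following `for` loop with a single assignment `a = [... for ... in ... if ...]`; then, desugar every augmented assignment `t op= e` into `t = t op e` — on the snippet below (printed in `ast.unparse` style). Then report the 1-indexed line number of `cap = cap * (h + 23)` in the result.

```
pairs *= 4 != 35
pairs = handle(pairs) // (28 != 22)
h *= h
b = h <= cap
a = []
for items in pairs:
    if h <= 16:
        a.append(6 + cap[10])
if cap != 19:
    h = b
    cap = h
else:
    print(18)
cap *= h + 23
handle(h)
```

11

Transformed code:
pairs = pairs * (4 != 35)
pairs = handle(pairs) // (28 != 22)
h = h * h
b = h <= cap
a = [6 + cap[10] for items in pairs if h <= 16]
if cap != 19:
    h = b
    cap = h
else:
    print(18)
cap = cap * (h + 23)
handle(h)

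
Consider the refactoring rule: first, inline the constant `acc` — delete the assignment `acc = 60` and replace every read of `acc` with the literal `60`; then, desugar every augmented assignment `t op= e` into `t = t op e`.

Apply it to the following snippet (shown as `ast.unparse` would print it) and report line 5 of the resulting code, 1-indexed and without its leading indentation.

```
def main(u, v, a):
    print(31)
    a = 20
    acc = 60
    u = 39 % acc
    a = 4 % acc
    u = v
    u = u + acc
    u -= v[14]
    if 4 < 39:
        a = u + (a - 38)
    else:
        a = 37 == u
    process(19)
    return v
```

a = 4 % 60

Transformed code:
def main(u, v, a):
    print(31)
    a = 20
    u = 39 % 60
    a = 4 % 60
    u = v
    u = u + 60
    u = u - v[14]
    if 4 < 39:
        a = u + (a - 38)
    else:
        a = 37 == u
    process(19)
    return v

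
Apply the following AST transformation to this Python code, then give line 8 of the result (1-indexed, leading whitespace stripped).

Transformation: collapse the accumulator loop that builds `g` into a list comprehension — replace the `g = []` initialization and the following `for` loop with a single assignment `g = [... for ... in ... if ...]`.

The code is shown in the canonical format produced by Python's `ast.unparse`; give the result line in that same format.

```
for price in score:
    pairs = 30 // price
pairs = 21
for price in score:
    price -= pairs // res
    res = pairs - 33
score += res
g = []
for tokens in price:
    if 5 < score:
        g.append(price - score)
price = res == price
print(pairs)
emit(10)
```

Transformed code:
for price in score:
    pairs = 30 // price
pairs = 21
for price in score:
    price -= pairs // res
    res = pairs - 33
score += res
g = [price - score for tokens in price if 5 < score]
price = res == price
print(pairs)
emit(10)

g = [price - score for tokens in price if 5 < score]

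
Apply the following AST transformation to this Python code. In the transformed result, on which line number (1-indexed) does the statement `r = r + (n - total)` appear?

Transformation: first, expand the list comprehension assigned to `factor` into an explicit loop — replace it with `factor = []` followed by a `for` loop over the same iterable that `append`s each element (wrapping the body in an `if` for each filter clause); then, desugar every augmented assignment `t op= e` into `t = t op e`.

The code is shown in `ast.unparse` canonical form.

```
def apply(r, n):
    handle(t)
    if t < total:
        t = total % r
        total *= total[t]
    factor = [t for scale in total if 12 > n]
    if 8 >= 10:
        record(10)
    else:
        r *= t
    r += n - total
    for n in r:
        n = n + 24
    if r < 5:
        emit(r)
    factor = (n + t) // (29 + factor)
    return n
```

Transformed code:
def apply(r, n):
    handle(t)
    if t < total:
        t = total % r
        total = total * total[t]
    factor = []
    for scale in total:
        if 12 > n:
            factor.append(t)
    if 8 >= 10:
        record(10)
    else:
        r = r * t
    r = r + (n - total)
    for n in r:
        n = n + 24
    if r < 5:
        emit(r)
    factor = (n + t) // (29 + factor)
    return n

14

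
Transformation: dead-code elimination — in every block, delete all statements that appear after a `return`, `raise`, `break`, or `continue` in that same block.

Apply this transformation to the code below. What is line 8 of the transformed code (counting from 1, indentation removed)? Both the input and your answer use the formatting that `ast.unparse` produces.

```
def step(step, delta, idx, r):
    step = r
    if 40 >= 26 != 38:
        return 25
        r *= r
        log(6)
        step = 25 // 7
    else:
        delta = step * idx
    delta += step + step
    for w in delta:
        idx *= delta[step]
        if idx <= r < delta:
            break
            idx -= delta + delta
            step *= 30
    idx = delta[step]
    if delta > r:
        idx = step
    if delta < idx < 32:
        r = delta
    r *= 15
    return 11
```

for w in delta:

Transformed code:
def step(step, delta, idx, r):
    step = r
    if 40 >= 26 != 38:
        return 25
    else:
        delta = step * idx
    delta += step + step
    for w in delta:
        idx *= delta[step]
        if idx <= r < delta:
            break
    idx = delta[step]
    if delta > r:
        idx = step
    if delta < idx < 32:
        r = delta
    r *= 15
    return 11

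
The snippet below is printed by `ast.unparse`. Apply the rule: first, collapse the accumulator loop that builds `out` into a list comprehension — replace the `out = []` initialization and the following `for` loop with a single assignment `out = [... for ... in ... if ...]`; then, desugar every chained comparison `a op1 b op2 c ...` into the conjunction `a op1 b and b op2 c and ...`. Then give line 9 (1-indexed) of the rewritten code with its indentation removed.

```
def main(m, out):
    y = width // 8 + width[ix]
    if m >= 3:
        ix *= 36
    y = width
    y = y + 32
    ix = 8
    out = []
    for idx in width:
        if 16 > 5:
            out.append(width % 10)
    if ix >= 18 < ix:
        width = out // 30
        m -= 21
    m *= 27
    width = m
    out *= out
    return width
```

Transformed code:
def main(m, out):
    y = width // 8 + width[ix]
    if m >= 3:
        ix *= 36
    y = width
    y = y + 32
    ix = 8
    out = [width % 10 for idx in width if 16 > 5]
    if ix >= 18 and 18 < ix:
        width = out // 30
        m -= 21
    m *= 27
    width = m
    out *= out
    return width

if ix >= 18 and 18 < ix:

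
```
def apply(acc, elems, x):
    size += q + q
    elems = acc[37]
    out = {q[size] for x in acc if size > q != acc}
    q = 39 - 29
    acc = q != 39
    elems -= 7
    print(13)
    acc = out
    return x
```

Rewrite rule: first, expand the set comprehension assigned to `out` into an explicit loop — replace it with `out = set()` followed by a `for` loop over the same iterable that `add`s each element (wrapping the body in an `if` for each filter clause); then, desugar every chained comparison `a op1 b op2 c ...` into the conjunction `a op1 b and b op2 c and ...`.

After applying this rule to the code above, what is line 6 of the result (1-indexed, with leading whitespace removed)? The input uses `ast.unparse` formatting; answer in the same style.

Transformed code:
def apply(acc, elems, x):
    size += q + q
    elems = acc[37]
    out = set()
    for x in acc:
        if size > q and q != acc:
            out.add(q[size])
    q = 39 - 29
    acc = q != 39
    elems -= 7
    print(13)
    acc = out
    return x

if size > q and q != acc:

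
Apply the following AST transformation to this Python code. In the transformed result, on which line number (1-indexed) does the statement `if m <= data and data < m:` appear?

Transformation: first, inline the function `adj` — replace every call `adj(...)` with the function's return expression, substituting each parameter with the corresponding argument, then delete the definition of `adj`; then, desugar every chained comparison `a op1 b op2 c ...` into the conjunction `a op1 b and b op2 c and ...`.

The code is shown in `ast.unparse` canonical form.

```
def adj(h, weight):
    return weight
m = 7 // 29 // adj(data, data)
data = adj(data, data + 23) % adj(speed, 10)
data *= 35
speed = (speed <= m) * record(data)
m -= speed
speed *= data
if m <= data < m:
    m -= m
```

Transformed code:
m = 7 // 29 // data
data = (data + 23) % 10
data *= 35
speed = (speed <= m) * record(data)
m -= speed
speed *= data
if m <= data and data < m:
    m -= m

7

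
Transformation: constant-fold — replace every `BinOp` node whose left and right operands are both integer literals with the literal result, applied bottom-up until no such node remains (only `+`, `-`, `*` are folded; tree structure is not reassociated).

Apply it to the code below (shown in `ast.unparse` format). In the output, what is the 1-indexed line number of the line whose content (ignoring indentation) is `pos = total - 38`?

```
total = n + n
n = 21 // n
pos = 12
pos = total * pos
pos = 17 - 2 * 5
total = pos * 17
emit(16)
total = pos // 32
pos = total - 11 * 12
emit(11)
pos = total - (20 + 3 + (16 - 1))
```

11

Transformed code:
total = n + n
n = 21 // n
pos = 12
pos = total * pos
pos = 7
total = pos * 17
emit(16)
total = pos // 32
pos = total - 132
emit(11)
pos = total - 38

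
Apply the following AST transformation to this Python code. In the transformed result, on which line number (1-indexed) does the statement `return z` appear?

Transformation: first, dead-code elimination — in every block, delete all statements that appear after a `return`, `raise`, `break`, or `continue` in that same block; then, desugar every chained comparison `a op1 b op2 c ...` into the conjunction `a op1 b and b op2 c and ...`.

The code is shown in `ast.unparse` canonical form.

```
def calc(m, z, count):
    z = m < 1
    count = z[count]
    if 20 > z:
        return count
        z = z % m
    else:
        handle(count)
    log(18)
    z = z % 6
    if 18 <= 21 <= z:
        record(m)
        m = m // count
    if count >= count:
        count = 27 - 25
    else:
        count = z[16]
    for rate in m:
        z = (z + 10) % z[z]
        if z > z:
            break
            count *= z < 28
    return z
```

21

Transformed code:
def calc(m, z, count):
    z = m < 1
    count = z[count]
    if 20 > z:
        return count
    else:
        handle(count)
    log(18)
    z = z % 6
    if 18 <= 21 and 21 <= z:
        record(m)
        m = m // count
    if count >= count:
        count = 27 - 25
    else:
        count = z[16]
    for rate in m:
        z = (z + 10) % z[z]
        if z > z:
            break
    return z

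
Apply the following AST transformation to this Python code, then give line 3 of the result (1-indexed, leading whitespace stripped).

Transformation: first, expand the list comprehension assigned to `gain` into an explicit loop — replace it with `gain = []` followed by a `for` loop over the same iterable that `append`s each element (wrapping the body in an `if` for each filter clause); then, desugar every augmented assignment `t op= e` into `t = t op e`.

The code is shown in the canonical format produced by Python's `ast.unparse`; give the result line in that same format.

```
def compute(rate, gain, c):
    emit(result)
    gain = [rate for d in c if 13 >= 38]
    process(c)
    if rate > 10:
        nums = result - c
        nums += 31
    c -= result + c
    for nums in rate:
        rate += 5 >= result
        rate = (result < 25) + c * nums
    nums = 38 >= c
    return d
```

Transformed code:
def compute(rate, gain, c):
    emit(result)
    gain = []
    for d in c:
        if 13 >= 38:
            gain.append(rate)
    process(c)
    if rate > 10:
        nums = result - c
        nums = nums + 31
    c = c - (result + c)
    for nums in rate:
        rate = rate + (5 >= result)
        rate = (result < 25) + c * nums
    nums = 38 >= c
    return d

gain = []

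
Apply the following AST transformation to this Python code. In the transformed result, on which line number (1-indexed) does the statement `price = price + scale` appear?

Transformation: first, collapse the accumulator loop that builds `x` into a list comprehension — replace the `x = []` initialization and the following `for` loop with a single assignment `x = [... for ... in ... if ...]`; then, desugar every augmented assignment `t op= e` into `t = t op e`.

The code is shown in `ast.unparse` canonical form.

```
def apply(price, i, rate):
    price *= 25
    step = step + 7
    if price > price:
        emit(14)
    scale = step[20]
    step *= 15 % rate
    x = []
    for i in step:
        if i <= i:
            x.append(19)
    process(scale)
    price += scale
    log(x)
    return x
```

Transformed code:
def apply(price, i, rate):
    price = price * 25
    step = step + 7
    if price > price:
        emit(14)
    scale = step[20]
    step = step * (15 % rate)
    x = [19 for i in step if i <= i]
    process(scale)
    price = price + scale
    log(x)
    return x

10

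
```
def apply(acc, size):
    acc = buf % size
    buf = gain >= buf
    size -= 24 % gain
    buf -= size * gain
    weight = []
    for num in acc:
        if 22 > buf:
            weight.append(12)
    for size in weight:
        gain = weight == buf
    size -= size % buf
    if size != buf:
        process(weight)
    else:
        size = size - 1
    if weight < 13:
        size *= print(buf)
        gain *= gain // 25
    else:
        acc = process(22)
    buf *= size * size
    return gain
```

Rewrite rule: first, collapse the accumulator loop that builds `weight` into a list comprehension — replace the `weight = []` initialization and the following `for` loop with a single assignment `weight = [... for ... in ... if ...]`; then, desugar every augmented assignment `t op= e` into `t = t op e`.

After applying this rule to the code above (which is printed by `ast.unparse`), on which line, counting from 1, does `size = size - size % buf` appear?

9

Transformed code:
def apply(acc, size):
    acc = buf % size
    buf = gain >= buf
    size = size - 24 % gain
    buf = buf - size * gain
    weight = [12 for num in acc if 22 > buf]
    for size in weight:
        gain = weight == buf
    size = size - size % buf
    if size != buf:
        process(weight)
    else:
        size = size - 1
    if weight < 13:
        size = size * print(buf)
        gain = gain * (gain // 25)
    else:
        acc = process(22)
    buf = buf * (size * size)
    return gain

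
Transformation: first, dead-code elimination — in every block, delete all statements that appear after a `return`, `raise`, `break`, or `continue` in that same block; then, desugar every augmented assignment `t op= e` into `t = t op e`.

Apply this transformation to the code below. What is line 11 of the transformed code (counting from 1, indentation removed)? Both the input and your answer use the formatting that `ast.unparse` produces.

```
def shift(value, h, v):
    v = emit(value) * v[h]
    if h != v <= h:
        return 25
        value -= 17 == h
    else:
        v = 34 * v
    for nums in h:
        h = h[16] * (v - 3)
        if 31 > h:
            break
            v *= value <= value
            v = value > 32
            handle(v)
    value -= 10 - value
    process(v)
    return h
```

Transformed code:
def shift(value, h, v):
    v = emit(value) * v[h]
    if h != v <= h:
        return 25
    else:
        v = 34 * v
    for nums in h:
        h = h[16] * (v - 3)
        if 31 > h:
            break
    value = value - (10 - value)
    process(v)
    return h

value = value - (10 - value)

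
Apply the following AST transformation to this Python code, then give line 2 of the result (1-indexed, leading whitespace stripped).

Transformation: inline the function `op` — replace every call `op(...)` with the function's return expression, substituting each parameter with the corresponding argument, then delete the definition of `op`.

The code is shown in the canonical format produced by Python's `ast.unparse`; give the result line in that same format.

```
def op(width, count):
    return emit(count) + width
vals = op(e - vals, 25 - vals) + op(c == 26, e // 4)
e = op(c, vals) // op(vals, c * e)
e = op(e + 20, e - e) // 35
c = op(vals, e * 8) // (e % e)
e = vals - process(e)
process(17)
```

Transformed code:
vals = emit(25 - vals) + (e - vals) + (emit(e // 4) + (c == 26))
e = (emit(vals) + c) // (emit(c * e) + vals)
e = (emit(e - e) + (e + 20)) // 35
c = (emit(e * 8) + vals) // (e % e)
e = vals - process(e)
process(17)

e = (emit(vals) + c) // (emit(c * e) + vals)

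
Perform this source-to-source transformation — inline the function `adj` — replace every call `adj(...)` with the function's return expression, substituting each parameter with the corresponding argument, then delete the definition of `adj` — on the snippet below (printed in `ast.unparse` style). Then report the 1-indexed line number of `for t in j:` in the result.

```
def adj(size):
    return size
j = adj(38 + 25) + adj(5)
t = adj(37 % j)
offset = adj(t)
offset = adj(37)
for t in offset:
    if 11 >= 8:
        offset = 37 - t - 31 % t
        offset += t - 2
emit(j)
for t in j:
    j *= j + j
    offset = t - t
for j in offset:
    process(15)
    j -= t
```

10

Transformed code:
j = 38 + 25 + 5
t = 37 % j
offset = t
offset = 37
for t in offset:
    if 11 >= 8:
        offset = 37 - t - 31 % t
        offset += t - 2
emit(j)
for t in j:
    j *= j + j
    offset = t - t
for j in offset:
    process(15)
    j -= t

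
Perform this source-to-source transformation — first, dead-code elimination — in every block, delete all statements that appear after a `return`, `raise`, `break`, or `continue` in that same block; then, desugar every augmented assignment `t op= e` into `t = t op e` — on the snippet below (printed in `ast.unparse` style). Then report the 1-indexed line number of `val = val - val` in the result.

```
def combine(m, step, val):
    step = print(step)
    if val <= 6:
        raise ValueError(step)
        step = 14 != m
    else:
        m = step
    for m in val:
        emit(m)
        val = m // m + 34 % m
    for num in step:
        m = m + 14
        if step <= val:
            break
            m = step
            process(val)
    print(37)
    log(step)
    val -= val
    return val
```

16

Transformed code:
def combine(m, step, val):
    step = print(step)
    if val <= 6:
        raise ValueError(step)
    else:
        m = step
    for m in val:
        emit(m)
        val = m // m + 34 % m
    for num in step:
        m = m + 14
        if step <= val:
            break
    print(37)
    log(step)
    val = val - val
    return val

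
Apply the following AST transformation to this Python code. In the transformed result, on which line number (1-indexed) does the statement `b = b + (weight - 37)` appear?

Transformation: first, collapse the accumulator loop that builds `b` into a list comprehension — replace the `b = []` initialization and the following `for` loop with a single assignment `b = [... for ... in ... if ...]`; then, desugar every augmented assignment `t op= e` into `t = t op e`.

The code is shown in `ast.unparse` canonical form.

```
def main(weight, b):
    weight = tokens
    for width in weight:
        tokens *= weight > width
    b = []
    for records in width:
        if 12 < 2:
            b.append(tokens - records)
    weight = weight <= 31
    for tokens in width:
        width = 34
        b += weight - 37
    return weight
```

Transformed code:
def main(weight, b):
    weight = tokens
    for width in weight:
        tokens = tokens * (weight > width)
    b = [tokens - records for records in width if 12 < 2]
    weight = weight <= 31
    for tokens in width:
        width = 34
        b = b + (weight - 37)
    return weight

9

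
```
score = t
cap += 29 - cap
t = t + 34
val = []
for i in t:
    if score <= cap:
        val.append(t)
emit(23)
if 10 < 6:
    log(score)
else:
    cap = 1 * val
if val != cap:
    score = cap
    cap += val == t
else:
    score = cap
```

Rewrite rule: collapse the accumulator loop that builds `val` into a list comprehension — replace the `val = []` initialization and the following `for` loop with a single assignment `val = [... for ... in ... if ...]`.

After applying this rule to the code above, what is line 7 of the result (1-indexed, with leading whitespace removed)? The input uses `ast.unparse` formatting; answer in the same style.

log(score)

Transformed code:
score = t
cap += 29 - cap
t = t + 34
val = [t for i in t if score <= cap]
emit(23)
if 10 < 6:
    log(score)
else:
    cap = 1 * val
if val != cap:
    score = cap
    cap += val == t
else:
    score = cap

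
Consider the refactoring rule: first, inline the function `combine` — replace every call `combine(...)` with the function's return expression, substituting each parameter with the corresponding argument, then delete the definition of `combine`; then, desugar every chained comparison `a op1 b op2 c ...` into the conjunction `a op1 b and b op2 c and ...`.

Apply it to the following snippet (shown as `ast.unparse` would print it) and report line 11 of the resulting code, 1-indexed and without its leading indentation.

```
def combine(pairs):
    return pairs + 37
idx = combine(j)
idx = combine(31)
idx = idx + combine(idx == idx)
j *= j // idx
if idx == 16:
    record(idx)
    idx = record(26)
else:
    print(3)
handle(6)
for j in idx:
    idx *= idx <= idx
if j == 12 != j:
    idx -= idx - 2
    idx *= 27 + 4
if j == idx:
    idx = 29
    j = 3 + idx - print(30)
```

for j in idx:

Transformed code:
idx = j + 37
idx = 31 + 37
idx = idx + ((idx == idx) + 37)
j *= j // idx
if idx == 16:
    record(idx)
    idx = record(26)
else:
    print(3)
handle(6)
for j in idx:
    idx *= idx <= idx
if j == 12 and 12 != j:
    idx -= idx - 2
    idx *= 27 + 4
if j == idx:
    idx = 29
    j = 3 + idx - print(30)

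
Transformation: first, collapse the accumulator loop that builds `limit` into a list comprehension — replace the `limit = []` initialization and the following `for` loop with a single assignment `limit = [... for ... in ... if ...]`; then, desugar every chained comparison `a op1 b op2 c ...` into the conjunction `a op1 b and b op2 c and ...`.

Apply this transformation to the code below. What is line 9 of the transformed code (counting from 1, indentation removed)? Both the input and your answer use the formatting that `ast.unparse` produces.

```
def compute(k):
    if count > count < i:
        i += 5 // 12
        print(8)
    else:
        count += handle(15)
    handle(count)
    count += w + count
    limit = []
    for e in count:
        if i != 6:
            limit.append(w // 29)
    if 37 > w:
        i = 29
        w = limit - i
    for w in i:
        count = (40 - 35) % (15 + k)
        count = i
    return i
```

limit = [w // 29 for e in count if i != 6]

Transformed code:
def compute(k):
    if count > count and count < i:
        i += 5 // 12
        print(8)
    else:
        count += handle(15)
    handle(count)
    count += w + count
    limit = [w // 29 for e in count if i != 6]
    if 37 > w:
        i = 29
        w = limit - i
    for w in i:
        count = (40 - 35) % (15 + k)
        count = i
    return i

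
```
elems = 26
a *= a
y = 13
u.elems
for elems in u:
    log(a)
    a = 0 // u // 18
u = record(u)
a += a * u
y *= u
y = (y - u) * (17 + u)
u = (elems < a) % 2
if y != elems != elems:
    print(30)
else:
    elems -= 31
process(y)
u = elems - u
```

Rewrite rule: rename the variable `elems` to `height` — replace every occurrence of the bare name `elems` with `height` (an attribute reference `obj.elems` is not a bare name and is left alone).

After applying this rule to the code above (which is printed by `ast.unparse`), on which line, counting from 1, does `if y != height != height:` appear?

13

Transformed code:
height = 26
a *= a
y = 13
u.elems
for height in u:
    log(a)
    a = 0 // u // 18
u = record(u)
a += a * u
y *= u
y = (y - u) * (17 + u)
u = (height < a) % 2
if y != height != height:
    print(30)
else:
    height -= 31
process(y)
u = height - u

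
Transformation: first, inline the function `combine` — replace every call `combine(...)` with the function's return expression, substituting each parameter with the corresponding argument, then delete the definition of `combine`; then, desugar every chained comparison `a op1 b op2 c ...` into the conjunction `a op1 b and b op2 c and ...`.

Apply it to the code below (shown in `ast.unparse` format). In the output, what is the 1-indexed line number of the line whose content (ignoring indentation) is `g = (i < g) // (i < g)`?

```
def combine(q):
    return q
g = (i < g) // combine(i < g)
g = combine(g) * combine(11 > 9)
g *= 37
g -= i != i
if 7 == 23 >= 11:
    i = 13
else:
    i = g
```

1

Transformed code:
g = (i < g) // (i < g)
g = g * (11 > 9)
g *= 37
g -= i != i
if 7 == 23 and 23 >= 11:
    i = 13
else:
    i = g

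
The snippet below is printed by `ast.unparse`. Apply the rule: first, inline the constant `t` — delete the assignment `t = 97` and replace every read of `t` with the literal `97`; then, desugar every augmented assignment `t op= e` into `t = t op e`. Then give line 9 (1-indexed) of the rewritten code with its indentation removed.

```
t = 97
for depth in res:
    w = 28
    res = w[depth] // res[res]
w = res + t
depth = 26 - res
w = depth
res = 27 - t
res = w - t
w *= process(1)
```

w = w * process(1)

Transformed code:
for depth in res:
    w = 28
    res = w[depth] // res[res]
w = res + 97
depth = 26 - res
w = depth
res = 27 - 97
res = w - 97
w = w * process(1)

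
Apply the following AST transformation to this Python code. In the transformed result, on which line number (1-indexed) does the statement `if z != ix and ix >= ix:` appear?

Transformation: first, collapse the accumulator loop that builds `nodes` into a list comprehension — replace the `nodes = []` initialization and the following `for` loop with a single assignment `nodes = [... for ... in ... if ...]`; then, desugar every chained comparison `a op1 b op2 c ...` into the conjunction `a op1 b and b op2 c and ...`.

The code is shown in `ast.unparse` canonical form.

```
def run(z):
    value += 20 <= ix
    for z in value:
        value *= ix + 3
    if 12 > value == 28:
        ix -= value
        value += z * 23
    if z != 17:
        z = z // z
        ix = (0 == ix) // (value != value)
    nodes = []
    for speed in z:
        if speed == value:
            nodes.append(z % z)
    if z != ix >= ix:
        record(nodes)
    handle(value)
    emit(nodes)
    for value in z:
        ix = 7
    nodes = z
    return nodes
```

Transformed code:
def run(z):
    value += 20 <= ix
    for z in value:
        value *= ix + 3
    if 12 > value and value == 28:
        ix -= value
        value += z * 23
    if z != 17:
        z = z // z
        ix = (0 == ix) // (value != value)
    nodes = [z % z for speed in z if speed == value]
    if z != ix and ix >= ix:
        record(nodes)
    handle(value)
    emit(nodes)
    for value in z:
        ix = 7
    nodes = z
    return nodes

12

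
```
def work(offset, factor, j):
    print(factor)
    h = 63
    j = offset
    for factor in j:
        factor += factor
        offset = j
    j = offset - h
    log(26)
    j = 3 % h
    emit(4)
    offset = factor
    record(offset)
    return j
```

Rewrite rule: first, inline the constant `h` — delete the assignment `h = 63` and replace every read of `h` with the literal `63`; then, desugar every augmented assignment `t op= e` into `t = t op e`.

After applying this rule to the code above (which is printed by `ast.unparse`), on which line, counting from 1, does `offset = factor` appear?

11

Transformed code:
def work(offset, factor, j):
    print(factor)
    j = offset
    for factor in j:
        factor = factor + factor
        offset = j
    j = offset - 63
    log(26)
    j = 3 % 63
    emit(4)
    offset = factor
    record(offset)
    return j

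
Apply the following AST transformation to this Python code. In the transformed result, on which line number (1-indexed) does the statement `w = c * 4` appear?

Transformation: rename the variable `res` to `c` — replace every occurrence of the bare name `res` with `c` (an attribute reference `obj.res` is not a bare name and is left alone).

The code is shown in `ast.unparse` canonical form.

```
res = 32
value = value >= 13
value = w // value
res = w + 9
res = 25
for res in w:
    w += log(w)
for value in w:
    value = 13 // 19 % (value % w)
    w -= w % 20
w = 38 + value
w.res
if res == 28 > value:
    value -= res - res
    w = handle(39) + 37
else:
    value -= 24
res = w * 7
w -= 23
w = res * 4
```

Transformed code:
c = 32
value = value >= 13
value = w // value
c = w + 9
c = 25
for c in w:
    w += log(w)
for value in w:
    value = 13 // 19 % (value % w)
    w -= w % 20
w = 38 + value
w.res
if c == 28 > value:
    value -= c - c
    w = handle(39) + 37
else:
    value -= 24
c = w * 7
w -= 23
w = c * 4

20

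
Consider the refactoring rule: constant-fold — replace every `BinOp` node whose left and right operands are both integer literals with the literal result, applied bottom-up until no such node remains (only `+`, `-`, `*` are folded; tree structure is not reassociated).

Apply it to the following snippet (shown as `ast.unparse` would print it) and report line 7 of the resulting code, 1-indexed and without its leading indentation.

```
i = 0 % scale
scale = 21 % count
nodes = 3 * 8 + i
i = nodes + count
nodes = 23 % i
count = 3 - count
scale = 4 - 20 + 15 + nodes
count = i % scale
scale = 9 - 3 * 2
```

scale = -1 + nodes

Transformed code:
i = 0 % scale
scale = 21 % count
nodes = 24 + i
i = nodes + count
nodes = 23 % i
count = 3 - count
scale = -1 + nodes
count = i % scale
scale = 3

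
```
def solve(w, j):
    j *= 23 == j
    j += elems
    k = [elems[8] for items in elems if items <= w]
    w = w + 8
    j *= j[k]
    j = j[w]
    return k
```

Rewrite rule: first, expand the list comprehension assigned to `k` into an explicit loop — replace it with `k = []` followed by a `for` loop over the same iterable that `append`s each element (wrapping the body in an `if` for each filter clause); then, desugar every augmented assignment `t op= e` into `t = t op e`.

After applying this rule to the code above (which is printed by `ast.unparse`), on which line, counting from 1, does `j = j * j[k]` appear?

Transformed code:
def solve(w, j):
    j = j * (23 == j)
    j = j + elems
    k = []
    for items in elems:
        if items <= w:
            k.append(elems[8])
    w = w + 8
    j = j * j[k]
    j = j[w]
    return k

9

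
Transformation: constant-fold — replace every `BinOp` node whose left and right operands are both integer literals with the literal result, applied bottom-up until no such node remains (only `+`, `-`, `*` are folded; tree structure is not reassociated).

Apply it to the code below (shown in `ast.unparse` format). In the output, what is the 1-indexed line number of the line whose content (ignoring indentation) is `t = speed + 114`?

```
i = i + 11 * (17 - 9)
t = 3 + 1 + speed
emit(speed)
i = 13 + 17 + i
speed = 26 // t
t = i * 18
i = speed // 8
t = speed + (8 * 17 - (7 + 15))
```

8

Transformed code:
i = i + 88
t = 4 + speed
emit(speed)
i = 30 + i
speed = 26 // t
t = i * 18
i = speed // 8
t = speed + 114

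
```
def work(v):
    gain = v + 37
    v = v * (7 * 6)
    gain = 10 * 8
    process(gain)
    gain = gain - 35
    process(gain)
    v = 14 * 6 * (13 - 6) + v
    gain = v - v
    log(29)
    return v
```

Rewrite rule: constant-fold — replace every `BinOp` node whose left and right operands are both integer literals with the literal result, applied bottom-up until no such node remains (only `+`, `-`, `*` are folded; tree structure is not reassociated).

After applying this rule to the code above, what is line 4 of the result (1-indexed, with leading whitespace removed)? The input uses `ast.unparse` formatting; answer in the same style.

gain = 80

Transformed code:
def work(v):
    gain = v + 37
    v = v * 42
    gain = 80
    process(gain)
    gain = gain - 35
    process(gain)
    v = 588 + v
    gain = v - v
    log(29)
    return v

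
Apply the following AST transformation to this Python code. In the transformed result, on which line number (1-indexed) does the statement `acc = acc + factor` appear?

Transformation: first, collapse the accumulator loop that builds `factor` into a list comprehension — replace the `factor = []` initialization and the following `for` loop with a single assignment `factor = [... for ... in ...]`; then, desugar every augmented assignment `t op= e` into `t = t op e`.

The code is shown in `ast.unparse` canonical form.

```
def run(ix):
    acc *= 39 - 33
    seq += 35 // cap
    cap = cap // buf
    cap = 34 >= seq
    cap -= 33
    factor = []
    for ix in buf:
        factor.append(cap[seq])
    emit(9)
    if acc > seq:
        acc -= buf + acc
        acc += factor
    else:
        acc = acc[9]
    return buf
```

11

Transformed code:
def run(ix):
    acc = acc * (39 - 33)
    seq = seq + 35 // cap
    cap = cap // buf
    cap = 34 >= seq
    cap = cap - 33
    factor = [cap[seq] for ix in buf]
    emit(9)
    if acc > seq:
        acc = acc - (buf + acc)
        acc = acc + factor
    else:
        acc = acc[9]
    return buf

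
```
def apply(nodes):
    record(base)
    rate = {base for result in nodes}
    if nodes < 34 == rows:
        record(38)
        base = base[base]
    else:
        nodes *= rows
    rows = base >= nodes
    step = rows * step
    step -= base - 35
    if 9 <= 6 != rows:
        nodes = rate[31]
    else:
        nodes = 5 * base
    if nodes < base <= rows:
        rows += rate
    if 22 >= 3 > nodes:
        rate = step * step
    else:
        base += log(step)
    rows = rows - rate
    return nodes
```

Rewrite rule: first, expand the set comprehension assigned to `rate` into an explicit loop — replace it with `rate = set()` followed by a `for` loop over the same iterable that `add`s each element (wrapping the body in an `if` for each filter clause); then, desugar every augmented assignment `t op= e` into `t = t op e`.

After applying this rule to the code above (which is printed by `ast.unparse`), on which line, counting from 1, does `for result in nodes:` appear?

Transformed code:
def apply(nodes):
    record(base)
    rate = set()
    for result in nodes:
        rate.add(base)
    if nodes < 34 == rows:
        record(38)
        base = base[base]
    else:
        nodes = nodes * rows
    rows = base >= nodes
    step = rows * step
    step = step - (base - 35)
    if 9 <= 6 != rows:
        nodes = rate[31]
    else:
        nodes = 5 * base
    if nodes < base <= rows:
        rows = rows + rate
    if 22 >= 3 > nodes:
        rate = step * step
    else:
        base = base + log(step)
    rows = rows - rate
    return nodes

4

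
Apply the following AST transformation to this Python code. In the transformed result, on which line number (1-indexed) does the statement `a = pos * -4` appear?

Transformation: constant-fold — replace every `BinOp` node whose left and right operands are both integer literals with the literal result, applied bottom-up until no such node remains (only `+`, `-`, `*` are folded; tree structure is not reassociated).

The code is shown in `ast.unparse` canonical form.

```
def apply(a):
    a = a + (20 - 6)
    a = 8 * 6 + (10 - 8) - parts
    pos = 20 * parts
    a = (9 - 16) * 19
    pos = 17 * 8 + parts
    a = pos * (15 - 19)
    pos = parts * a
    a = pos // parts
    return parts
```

Transformed code:
def apply(a):
    a = a + 14
    a = 50 - parts
    pos = 20 * parts
    a = -133
    pos = 136 + parts
    a = pos * -4
    pos = parts * a
    a = pos // parts
    return parts

7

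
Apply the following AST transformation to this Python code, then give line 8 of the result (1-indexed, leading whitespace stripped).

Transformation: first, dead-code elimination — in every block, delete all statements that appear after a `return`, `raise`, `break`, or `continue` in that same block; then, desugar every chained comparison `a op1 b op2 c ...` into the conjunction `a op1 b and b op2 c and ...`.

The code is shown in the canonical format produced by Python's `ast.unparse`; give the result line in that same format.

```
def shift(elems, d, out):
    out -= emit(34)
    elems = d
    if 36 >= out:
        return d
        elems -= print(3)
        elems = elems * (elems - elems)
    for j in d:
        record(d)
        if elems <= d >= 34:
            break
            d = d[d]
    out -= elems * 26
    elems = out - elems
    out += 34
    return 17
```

Transformed code:
def shift(elems, d, out):
    out -= emit(34)
    elems = d
    if 36 >= out:
        return d
    for j in d:
        record(d)
        if elems <= d and d >= 34:
            break
    out -= elems * 26
    elems = out - elems
    out += 34
    return 17

if elems <= d and d >= 34:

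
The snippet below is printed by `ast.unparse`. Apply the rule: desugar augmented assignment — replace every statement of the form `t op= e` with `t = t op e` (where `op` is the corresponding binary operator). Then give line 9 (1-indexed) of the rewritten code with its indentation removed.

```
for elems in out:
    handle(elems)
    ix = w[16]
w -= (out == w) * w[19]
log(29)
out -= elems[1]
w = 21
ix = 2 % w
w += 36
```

w = w + 36

Transformed code:
for elems in out:
    handle(elems)
    ix = w[16]
w = w - (out == w) * w[19]
log(29)
out = out - elems[1]
w = 21
ix = 2 % w
w = w + 36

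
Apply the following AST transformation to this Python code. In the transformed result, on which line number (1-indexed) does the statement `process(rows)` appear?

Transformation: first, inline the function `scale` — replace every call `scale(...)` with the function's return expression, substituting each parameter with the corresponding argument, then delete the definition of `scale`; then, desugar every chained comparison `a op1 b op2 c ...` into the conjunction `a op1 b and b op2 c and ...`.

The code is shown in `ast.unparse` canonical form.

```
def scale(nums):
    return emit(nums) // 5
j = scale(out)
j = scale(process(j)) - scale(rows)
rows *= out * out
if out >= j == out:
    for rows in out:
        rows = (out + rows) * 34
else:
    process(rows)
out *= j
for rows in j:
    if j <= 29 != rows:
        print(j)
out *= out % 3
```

8

Transformed code:
j = emit(out) // 5
j = emit(process(j)) // 5 - emit(rows) // 5
rows *= out * out
if out >= j and j == out:
    for rows in out:
        rows = (out + rows) * 34
else:
    process(rows)
out *= j
for rows in j:
    if j <= 29 and 29 != rows:
        print(j)
out *= out % 3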